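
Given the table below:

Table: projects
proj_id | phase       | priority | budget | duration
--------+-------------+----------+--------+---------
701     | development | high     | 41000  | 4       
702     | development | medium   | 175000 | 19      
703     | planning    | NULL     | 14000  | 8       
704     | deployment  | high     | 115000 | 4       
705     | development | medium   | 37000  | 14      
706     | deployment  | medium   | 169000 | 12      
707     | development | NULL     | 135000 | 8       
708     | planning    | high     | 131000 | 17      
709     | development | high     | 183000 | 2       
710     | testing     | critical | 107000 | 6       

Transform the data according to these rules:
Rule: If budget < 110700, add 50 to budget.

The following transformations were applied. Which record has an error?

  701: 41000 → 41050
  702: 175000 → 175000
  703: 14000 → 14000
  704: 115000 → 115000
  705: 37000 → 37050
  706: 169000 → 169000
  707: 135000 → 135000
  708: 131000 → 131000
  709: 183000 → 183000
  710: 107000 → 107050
Record 703 has an error. The correct transformed value should be 14050, not 14000.

Step 1: Check each record against the rule
Step 2: Record 703 has budget = 14000
Step 3: Since 14000 < 110700, the bonus should have been applied
Step 4: Correct value = 14050, but claimed value = 14000
Conclusion: Record 703 has the error.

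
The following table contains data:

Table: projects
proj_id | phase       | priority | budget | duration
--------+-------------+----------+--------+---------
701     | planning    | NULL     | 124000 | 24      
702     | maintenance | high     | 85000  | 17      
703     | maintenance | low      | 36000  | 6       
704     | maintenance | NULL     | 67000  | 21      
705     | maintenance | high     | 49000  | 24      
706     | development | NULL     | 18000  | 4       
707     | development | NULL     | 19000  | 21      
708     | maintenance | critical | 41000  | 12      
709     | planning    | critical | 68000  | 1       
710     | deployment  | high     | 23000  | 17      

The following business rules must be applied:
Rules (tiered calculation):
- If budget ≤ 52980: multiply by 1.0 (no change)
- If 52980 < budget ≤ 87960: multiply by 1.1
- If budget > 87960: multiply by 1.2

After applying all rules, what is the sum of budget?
576800.0

Step 1: Tier 1 (budget ≤ 52980): 6 records, sum = 186000 × 1.0 = 186000.0
Step 2: Tier 2 (52980 < budget ≤ 87960): 3 records, sum = 220000 × 1.1 = 242000.0
Step 3: Tier 3 (budget > 87960): 1 records, sum = 124000 × 1.2 = 148800.0
Step 4: Final sum = 186000.0 + 242000.0 + 148800.0 = 576800.0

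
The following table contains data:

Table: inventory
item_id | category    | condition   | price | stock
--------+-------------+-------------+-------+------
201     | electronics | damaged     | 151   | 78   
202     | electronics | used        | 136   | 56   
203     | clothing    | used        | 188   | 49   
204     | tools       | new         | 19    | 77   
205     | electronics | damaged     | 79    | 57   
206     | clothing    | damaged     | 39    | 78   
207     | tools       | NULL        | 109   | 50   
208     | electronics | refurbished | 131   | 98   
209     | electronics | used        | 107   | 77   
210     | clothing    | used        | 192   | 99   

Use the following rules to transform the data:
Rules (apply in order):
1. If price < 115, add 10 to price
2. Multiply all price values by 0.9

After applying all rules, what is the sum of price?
1080.9

Step 1: Apply Rule 1 - Add 10 to records with price < 115
  - 5 records affected: 353 + (5 × 10) = 403
  - Unaffected records: 798
  - Sum after Rule 1: 1201
Step 2: Apply Rule 2 - Multiply all by 0.9
  - 1201 × 0.9 = 1080.9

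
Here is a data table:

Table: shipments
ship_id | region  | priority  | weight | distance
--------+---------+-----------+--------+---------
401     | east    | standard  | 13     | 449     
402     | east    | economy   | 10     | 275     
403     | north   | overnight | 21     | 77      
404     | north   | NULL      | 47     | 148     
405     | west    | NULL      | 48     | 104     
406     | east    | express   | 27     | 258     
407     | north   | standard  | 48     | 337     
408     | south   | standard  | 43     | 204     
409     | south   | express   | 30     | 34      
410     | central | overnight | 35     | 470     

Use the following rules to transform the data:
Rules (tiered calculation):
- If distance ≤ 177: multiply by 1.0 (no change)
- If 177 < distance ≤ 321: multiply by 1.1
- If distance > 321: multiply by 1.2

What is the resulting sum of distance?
2680.9

Step 1: Tier 1 (distance ≤ 177): 4 records, sum = 363 × 1.0 = 363.0
Step 2: Tier 2 (177 < distance ≤ 321): 3 records, sum = 737 × 1.1 = 810.7
Step 3: Tier 3 (distance > 321): 3 records, sum = 1256 × 1.2 = 1507.2
Step 4: Final sum = 363.0 + 810.7 + 1507.2 = 2680.9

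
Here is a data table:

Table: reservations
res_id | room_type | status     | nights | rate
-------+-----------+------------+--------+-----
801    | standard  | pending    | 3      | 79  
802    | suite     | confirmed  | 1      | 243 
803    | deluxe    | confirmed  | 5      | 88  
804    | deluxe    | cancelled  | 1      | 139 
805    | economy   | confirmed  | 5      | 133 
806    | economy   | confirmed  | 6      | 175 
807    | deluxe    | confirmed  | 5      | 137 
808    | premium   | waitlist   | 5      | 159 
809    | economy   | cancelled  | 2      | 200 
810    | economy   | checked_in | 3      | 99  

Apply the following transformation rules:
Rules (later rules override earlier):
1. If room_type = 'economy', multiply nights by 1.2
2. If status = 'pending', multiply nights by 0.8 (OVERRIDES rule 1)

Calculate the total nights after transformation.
38.6

Step 1: Rule 2 takes priority for records with status = 'pending'
  - 1 records: 3 × 0.8 = 2.4
Step 2: Rule 1 applies to remaining records with room_type = 'economy'
  - 4 records: 16 × 1.2 = 19.2
Step 3: Other records unchanged: 17
Step 4: Final sum = 2.4 + 19.2 + 17 = 38.6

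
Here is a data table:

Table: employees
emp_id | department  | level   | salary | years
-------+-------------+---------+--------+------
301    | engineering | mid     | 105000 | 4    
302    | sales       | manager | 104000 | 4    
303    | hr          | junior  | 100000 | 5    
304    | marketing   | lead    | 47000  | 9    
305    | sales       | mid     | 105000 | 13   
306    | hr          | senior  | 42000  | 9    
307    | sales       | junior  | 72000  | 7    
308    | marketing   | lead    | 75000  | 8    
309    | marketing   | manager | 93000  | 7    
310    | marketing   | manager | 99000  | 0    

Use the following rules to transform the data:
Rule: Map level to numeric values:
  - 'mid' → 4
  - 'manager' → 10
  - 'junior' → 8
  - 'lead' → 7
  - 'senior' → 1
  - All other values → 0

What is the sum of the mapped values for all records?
69

Step 1: Apply mapping to each record
Step 2: Count by status:
  'mid': 2 records × 4 = 8
  'manager': 3 records × 10 = 30
  'junior': 2 records × 8 = 16
  'lead': 2 records × 7 = 14
  'senior': 1 records × 1 = 1
Step 3: Sum all mapped values = 69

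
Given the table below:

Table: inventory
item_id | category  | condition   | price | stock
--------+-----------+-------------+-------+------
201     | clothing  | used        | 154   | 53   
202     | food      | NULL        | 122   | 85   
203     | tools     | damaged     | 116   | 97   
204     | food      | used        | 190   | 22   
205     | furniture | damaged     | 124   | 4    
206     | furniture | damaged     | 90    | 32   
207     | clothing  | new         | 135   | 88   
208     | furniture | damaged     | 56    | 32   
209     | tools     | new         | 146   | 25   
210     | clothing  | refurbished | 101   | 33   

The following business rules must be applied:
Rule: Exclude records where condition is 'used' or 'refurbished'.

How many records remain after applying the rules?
7

Step 1: Count records to exclude
  - 2 (used) + 1 (refurbished) = 3 records
Step 2: Total records: 10
Step 3: Remaining = 10 - 3 = 7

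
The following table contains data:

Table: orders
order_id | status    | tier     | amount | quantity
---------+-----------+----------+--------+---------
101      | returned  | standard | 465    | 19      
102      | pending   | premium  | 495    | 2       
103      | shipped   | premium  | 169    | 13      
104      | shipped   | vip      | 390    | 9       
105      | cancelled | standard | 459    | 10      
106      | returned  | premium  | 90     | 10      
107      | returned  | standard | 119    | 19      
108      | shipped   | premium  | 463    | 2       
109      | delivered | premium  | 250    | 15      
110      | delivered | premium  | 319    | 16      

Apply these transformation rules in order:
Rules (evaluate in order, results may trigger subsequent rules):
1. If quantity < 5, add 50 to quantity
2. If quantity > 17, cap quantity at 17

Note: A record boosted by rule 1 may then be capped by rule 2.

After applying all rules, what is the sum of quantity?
141

Step 1: Apply rule 1 to records with quantity < 5
  - 2 records get bonus of 50
  - Of these, 2 records then exceed 17 and get capped
Step 2: Apply rule 2 to records with quantity > 17
  - 2 records (original) are capped
Step 3: Calculate final sum = 141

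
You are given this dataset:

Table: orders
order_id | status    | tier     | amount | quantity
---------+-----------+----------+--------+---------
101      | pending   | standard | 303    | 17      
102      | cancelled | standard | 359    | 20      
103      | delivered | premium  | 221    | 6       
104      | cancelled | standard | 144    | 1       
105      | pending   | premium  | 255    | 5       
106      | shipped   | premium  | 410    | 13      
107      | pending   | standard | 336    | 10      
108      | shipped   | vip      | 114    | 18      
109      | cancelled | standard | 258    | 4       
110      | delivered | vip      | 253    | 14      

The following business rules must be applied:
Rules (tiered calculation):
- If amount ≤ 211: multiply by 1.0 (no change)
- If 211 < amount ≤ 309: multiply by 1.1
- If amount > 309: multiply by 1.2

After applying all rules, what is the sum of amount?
3003.0

Step 1: Tier 1 (amount ≤ 211): 2 records, sum = 258 × 1.0 = 258.0
Step 2: Tier 2 (211 < amount ≤ 309): 5 records, sum = 1290 × 1.1 = 1419.0
Step 3: Tier 3 (amount > 309): 3 records, sum = 1105 × 1.2 = 1326.0
Step 4: Final sum = 258.0 + 1419.0 + 1326.0 = 3003.0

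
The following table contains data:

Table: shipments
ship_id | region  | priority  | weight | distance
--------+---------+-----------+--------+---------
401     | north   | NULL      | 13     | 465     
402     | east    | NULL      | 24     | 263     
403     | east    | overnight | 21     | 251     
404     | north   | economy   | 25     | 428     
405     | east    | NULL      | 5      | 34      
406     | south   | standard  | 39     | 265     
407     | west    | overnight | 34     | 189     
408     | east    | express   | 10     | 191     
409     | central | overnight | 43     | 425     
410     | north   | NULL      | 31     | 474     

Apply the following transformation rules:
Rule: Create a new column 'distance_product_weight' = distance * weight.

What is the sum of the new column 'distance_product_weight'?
80138

Step 1: For each record, compute distance * weight
Example calculations:
  465 * 13 = 6045
  263 * 24 = 6312
  251 * 21 = 5271
  ...
Step 2: Sum all derived values
Step 3: Total = 80138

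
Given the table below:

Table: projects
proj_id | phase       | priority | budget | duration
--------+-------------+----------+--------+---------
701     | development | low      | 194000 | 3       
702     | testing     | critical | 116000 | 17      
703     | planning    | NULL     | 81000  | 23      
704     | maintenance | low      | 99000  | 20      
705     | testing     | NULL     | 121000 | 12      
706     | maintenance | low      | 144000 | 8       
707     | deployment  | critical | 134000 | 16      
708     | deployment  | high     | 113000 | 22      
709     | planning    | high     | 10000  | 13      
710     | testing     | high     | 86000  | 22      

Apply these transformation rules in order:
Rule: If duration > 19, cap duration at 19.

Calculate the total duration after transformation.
145

Step 1: 4 records have duration > 19
Step 2: These records originally summed to 87
Step 3: After capping: 4 × 19 = 76
Step 4: Unaffected records sum: 69
Step 5: Final sum = 76 + 69 = 145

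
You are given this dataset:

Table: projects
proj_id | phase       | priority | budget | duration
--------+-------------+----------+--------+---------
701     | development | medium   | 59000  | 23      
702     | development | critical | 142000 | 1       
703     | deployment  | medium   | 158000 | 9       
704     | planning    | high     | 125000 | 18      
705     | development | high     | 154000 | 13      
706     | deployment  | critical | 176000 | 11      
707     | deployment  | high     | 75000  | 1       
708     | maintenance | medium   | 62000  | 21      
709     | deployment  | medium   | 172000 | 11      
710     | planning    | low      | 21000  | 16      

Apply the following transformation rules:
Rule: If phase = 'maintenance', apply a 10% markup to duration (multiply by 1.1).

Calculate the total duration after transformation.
126.1

Step 1: Records with phase = 'maintenance' have total duration = 21
Step 2: Apply multiplier: 21 × 1.1 = 23.1
Step 3: Other records total: 103
Step 4: Final sum = 23.1 + 103 = 126.1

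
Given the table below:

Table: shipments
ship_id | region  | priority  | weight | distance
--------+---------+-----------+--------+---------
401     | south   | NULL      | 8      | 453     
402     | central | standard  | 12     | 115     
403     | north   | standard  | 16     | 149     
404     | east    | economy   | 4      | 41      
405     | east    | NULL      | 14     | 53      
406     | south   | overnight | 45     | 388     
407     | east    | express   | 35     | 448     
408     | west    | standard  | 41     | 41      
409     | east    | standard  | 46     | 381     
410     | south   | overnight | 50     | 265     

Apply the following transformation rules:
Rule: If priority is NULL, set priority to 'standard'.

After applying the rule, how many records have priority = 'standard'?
6

Step 1: Count records where priority IS NULL
Step 2: Found 2 records with NULL priority
Step 3: These records will have priority set to 'standard'
Step 4: Records already having priority = 'standard': 4
Step 5: Answer: 2 + 4 = 6 records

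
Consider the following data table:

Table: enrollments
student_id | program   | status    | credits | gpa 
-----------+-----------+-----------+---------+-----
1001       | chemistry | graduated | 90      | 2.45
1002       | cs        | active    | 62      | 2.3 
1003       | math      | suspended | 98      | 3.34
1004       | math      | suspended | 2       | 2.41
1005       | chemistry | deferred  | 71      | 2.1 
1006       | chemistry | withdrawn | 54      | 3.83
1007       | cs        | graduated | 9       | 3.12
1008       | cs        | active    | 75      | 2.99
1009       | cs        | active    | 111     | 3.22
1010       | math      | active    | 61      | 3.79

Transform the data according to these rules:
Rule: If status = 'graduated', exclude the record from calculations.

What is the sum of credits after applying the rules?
534

Step 1: Identify records where status = 'graduated'
Step 2: The excluded records sum to 99
Step 3: Original total credits = 633
Step 4: Remaining total = 633 - 99 = 534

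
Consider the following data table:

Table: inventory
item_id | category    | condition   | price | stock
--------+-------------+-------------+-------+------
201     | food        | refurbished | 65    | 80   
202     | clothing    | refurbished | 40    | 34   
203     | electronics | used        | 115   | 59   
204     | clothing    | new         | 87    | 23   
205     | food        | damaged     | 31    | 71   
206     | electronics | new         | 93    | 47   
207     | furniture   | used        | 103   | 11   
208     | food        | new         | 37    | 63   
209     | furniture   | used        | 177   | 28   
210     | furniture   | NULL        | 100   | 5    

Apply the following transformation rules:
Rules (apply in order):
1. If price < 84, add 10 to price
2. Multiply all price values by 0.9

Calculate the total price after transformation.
799.2

Step 1: Apply Rule 1 - Add 10 to records with price < 84
  - 4 records affected: 173 + (4 × 10) = 213
  - Unaffected records: 675
  - Sum after Rule 1: 888
Step 2: Apply Rule 2 - Multiply all by 0.9
  - 888 × 0.9 = 799.2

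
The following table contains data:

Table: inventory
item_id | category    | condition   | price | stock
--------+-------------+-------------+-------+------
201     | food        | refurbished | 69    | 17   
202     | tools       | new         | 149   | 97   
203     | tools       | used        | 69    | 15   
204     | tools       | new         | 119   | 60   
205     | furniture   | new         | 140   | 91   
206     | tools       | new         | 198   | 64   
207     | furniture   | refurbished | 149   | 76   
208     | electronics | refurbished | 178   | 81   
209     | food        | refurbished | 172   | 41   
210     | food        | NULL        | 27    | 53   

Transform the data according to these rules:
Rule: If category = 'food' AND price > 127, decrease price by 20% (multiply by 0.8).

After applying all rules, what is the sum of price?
1235.6

Step 1: Find records where category = 'food' AND price > 127
Step 2: 1 records match, summing to 172
Step 3: After multiplier: 172 × 0.8 = 137.6
Step 4: Unaffected records sum: 1098
Step 5: Final sum = 137.6 + 1098 = 1235.6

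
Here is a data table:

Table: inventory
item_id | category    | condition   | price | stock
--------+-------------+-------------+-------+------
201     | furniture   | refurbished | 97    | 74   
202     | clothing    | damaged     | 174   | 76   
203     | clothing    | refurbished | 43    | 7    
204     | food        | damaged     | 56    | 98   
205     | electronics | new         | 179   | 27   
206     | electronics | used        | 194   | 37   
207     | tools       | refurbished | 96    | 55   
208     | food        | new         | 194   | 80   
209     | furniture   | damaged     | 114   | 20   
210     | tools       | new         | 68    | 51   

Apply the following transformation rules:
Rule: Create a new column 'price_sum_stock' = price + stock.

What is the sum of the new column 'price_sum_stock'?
1740

Step 1: For each record, compute price + stock
Example calculations:
  97 + 74 = 171
  174 + 76 = 250
  43 + 7 = 50
  ...
Step 2: Sum all derived values
Step 3: Total = 1740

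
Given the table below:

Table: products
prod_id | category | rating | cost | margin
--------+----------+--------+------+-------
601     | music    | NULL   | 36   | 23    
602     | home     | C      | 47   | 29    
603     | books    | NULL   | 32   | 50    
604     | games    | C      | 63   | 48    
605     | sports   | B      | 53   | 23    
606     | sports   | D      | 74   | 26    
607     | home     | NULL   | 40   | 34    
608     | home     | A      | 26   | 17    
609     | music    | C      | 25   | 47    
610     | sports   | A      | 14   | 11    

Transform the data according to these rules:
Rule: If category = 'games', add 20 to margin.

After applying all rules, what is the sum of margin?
328

Step 1: Count records where category = 'games': 1
Step 2: Total bonus added: 1 × 20 = 20
Step 3: Original sum of margin: 308
Step 4: Final sum = 308 + 20 = 328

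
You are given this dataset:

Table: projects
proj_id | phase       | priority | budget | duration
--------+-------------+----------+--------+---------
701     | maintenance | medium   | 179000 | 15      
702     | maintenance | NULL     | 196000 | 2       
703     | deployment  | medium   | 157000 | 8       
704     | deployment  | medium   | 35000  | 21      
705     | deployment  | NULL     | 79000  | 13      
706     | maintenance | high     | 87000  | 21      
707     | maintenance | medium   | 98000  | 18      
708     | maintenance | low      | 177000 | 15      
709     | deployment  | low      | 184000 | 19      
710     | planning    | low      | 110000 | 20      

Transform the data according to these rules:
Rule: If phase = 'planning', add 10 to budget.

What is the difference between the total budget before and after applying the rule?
10

Step 1: Original sum of budget = 1302000
Step 2: 1 records have phase = 'planning'
Step 3: Each affected record changes by 10
Step 4: Total change = 1 × 10 = 10
Step 5: New sum = 1302000 + 10 = 1302010
Step 6: Difference = |1302010 - 1302000| = 10
        (Sum increased by 10)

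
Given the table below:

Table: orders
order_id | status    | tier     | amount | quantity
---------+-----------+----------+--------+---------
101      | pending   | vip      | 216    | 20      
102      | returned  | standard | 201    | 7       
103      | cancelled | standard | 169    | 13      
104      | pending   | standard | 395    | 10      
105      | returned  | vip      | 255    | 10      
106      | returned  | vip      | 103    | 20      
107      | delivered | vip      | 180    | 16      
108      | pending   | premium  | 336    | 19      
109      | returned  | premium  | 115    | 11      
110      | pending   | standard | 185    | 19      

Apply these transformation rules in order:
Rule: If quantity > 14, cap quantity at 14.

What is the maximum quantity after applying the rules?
14

Step 1: Original maximum quantity = 20
Step 2: Apply cap at 14
Step 3: 5 records had quantity > 14 and were capped
Step 4: Maximum after transformation = 14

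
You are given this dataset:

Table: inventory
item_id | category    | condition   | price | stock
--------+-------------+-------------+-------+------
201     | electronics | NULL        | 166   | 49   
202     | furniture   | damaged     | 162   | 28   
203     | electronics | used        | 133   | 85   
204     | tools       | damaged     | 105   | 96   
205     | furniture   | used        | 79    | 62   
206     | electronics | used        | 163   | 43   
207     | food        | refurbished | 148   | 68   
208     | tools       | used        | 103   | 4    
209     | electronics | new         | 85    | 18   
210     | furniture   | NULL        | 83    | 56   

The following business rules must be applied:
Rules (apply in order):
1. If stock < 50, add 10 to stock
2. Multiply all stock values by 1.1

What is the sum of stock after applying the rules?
614.9

Step 1: Apply Rule 1 - Add 10 to records with stock < 50
  - 5 records affected: 142 + (5 × 10) = 192
  - Unaffected records: 367
  - Sum after Rule 1: 559
Step 2: Apply Rule 2 - Multiply all by 1.1
  - 559 × 1.1 = 614.9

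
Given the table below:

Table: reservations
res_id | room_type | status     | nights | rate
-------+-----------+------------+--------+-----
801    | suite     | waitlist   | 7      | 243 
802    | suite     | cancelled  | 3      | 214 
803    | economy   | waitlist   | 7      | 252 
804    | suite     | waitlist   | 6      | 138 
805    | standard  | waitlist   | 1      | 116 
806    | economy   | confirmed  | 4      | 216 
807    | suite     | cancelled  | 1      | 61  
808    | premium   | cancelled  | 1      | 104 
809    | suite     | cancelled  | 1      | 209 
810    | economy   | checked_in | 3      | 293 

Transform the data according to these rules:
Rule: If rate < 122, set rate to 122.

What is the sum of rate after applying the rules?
1931

Step 1: 3 records have rate < 122
Step 2: These records originally summed to 281
Step 3: After setting to minimum: 3 × 122 = 366
Step 4: Unaffected records sum: 1565
Step 5: Final sum = 366 + 1565 = 1931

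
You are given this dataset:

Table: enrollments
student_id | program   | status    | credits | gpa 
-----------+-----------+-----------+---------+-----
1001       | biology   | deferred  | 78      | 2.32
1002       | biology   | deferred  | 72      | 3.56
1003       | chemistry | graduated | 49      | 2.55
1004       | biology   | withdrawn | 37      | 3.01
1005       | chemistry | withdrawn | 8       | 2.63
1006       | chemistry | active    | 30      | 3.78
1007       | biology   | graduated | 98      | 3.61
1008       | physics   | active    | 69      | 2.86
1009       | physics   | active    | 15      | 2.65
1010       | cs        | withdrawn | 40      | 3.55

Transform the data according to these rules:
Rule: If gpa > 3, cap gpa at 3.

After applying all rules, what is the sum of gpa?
28.01

Step 1: 5 records have gpa > 3
Step 2: These records originally summed to 17.51
Step 3: After capping: 5 × 3 = 15
Step 4: Unaffected records sum: 13.01
Step 5: Final sum = 15 + 13.01 = 28.01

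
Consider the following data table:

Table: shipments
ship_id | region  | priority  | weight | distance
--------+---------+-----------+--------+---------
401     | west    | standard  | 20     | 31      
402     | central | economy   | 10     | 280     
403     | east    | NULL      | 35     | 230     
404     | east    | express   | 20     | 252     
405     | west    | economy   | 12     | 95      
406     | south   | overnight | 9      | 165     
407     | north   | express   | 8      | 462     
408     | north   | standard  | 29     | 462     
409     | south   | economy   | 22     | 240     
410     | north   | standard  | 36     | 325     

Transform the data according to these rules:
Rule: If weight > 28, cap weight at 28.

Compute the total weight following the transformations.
185

Step 1: 3 records have weight > 28
Step 2: These records originally summed to 100
Step 3: After capping: 3 × 28 = 84
Step 4: Unaffected records sum: 101
Step 5: Final sum = 84 + 101 = 185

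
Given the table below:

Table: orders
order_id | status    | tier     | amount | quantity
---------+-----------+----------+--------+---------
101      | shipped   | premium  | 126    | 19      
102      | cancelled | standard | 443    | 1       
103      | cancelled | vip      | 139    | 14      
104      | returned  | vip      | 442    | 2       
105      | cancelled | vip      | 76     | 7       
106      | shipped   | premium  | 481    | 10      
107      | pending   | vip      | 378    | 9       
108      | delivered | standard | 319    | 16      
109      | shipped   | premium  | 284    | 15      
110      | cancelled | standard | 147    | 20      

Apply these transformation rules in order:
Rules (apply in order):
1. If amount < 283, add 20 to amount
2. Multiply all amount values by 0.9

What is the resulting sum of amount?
2623.5

Step 1: Apply Rule 1 - Add 20 to records with amount < 283
  - 4 records affected: 488 + (4 × 20) = 568
  - Unaffected records: 2347
  - Sum after Rule 1: 2915
Step 2: Apply Rule 2 - Multiply all by 0.9
  - 2915 × 0.9 = 2623.5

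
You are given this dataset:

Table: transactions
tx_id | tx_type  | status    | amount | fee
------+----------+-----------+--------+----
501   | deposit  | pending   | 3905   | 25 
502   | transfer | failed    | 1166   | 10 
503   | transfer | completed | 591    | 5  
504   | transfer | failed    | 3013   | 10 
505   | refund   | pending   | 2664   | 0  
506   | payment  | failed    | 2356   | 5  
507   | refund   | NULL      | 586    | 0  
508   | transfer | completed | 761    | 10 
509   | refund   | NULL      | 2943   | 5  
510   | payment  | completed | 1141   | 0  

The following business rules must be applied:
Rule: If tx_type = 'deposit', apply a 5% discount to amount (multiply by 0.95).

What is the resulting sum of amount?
18930.75

Step 1: Records with tx_type = 'deposit' have total amount = 3905
Step 2: Apply multiplier: 3905 × 0.95 = 3709.75
Step 3: Other records total: 15221
Step 4: Final sum = 3709.75 + 15221 = 18930.75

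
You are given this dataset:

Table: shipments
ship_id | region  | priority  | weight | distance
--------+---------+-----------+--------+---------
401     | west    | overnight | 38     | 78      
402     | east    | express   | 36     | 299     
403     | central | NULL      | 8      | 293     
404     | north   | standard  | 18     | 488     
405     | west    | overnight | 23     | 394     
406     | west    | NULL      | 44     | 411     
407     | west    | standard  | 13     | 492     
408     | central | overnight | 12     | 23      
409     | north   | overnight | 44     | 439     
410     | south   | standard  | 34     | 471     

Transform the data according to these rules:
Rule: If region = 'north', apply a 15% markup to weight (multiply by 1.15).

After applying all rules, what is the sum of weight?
279.3

Step 1: Records with region = 'north' have total weight = 62
Step 2: Apply multiplier: 62 × 1.15 = 71.3
Step 3: Other records total: 208
Step 4: Final sum = 71.3 + 208 = 279.3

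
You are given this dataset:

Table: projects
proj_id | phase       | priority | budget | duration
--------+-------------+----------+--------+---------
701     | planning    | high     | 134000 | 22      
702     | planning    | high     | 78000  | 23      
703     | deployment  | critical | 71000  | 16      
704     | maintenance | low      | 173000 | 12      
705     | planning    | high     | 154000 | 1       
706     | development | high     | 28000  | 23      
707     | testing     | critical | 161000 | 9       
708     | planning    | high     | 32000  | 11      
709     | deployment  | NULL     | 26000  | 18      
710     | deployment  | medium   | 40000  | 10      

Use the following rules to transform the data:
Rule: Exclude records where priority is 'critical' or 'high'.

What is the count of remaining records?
3

Step 1: Count records to exclude
  - 2 (critical) + 5 (high) = 7 records
Step 2: Total records: 10
Step 3: Remaining = 10 - 7 = 3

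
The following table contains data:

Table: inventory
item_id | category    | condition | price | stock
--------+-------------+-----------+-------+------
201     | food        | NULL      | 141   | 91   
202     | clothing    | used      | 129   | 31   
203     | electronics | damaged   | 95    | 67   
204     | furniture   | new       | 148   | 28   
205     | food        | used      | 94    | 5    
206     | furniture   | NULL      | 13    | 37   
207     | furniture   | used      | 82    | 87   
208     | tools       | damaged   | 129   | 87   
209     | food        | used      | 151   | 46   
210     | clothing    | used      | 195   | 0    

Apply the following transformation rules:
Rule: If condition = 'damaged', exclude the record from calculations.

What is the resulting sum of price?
953

Step 1: Identify records where condition = 'damaged'
Step 2: The excluded records sum to 224
Step 3: Original total price = 1177
Step 4: Remaining total = 1177 - 224 = 953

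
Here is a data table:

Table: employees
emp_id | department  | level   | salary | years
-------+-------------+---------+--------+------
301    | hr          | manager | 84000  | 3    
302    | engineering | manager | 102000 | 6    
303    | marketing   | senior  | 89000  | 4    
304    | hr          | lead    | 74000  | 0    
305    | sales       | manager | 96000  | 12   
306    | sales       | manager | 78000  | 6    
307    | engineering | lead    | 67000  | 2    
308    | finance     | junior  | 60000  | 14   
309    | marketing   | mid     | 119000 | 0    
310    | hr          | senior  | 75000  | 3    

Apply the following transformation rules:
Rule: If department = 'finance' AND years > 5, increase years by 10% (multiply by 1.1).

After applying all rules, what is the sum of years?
51.4

Step 1: Find records where department = 'finance' AND years > 5
Step 2: 1 records match, summing to 14
Step 3: After multiplier: 14 × 1.1 = 15.4
Step 4: Unaffected records sum: 36
Step 5: Final sum = 15.4 + 36 = 51.4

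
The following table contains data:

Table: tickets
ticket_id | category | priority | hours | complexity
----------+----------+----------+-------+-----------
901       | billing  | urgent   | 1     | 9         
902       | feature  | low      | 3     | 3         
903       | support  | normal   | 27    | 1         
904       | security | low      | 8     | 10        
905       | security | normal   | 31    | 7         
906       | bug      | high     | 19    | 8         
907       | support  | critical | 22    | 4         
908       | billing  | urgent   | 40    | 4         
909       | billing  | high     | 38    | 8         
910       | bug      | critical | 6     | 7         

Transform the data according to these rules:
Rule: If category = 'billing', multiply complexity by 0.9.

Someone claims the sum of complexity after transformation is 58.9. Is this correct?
Yes, the result is correct.

Step 1: Calculate the correct sum after transformation
Step 2: Apply multiplier 0.9 to records where category = 'billing'
Step 3: Correct result = 58.9
Step 4: Claimed result = 58.9
Step 5: 58.9 = 58.9 ✓
Conclusion: The claimed result is correct.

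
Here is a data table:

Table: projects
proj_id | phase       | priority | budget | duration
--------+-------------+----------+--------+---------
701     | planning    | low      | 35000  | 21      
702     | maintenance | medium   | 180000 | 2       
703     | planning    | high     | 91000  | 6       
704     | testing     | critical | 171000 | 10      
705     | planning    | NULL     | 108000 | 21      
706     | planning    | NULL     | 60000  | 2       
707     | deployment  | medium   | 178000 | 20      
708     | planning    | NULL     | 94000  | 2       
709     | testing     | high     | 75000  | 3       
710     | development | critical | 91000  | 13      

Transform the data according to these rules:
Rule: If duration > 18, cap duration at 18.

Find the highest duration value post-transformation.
18

Step 1: Original maximum duration = 21
Step 2: Apply cap at 18
Step 3: 3 records had duration > 18 and were capped
Step 4: Maximum after transformation = 18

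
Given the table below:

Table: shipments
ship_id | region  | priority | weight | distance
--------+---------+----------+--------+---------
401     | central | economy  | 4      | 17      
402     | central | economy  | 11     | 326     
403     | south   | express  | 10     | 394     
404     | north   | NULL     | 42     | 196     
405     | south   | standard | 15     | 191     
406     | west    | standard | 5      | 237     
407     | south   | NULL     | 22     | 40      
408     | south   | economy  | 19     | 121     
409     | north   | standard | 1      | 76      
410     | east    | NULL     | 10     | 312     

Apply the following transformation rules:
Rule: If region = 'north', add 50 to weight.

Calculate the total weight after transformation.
239

Step 1: Count records where region = 'north': 2
Step 2: Total bonus added: 2 × 50 = 100
Step 3: Original sum of weight: 139
Step 4: Final sum = 139 + 100 = 239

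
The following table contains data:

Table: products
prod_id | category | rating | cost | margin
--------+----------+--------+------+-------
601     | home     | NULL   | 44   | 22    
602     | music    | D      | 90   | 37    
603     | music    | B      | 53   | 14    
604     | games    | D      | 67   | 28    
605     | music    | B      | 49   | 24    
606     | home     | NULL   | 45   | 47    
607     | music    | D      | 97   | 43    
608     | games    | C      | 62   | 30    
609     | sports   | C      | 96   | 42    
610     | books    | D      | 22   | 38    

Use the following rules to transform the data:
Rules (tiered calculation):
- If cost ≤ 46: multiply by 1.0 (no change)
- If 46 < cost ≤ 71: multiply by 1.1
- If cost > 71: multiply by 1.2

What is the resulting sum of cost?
704.7

Step 1: Tier 1 (cost ≤ 46): 3 records, sum = 111 × 1.0 = 111.0
Step 2: Tier 2 (46 < cost ≤ 71): 4 records, sum = 231 × 1.1 = 254.1
Step 3: Tier 3 (cost > 71): 3 records, sum = 283 × 1.2 = 339.6
Step 4: Final sum = 111.0 + 254.1 + 339.6 = 704.7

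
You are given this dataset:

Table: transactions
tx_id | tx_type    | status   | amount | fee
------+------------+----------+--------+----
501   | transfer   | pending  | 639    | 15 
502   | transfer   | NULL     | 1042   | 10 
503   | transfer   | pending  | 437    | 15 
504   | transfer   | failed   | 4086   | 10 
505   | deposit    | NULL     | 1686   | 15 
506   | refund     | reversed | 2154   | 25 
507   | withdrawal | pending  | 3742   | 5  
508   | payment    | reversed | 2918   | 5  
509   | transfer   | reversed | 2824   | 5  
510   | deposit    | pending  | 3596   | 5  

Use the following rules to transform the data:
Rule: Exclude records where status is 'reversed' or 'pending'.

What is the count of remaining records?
3

Step 1: Count records to exclude
  - 3 (reversed) + 4 (pending) = 7 records
Step 2: Total records: 10
Step 3: Remaining = 10 - 7 = 3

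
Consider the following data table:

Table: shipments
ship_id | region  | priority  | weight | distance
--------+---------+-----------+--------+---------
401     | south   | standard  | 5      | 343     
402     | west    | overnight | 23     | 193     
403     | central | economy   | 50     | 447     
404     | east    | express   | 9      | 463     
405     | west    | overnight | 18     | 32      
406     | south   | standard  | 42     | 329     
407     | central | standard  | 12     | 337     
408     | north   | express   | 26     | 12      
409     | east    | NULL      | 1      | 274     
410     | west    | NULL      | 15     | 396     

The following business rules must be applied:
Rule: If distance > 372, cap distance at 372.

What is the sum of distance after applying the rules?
2636

Step 1: 3 records have distance > 372
Step 2: These records originally summed to 1306
Step 3: After capping: 3 × 372 = 1116
Step 4: Unaffected records sum: 1520
Step 5: Final sum = 1116 + 1520 = 2636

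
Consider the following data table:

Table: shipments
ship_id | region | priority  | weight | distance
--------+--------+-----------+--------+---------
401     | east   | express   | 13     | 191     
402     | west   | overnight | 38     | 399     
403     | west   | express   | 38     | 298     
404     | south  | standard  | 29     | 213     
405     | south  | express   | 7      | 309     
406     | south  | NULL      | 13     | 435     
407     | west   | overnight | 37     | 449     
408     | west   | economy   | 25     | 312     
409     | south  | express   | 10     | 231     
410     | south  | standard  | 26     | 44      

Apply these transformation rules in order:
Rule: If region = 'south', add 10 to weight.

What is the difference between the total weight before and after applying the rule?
50

Step 1: Original sum of weight = 236
Step 2: 5 records have region = 'south'
Step 3: Each affected record changes by 10
Step 4: Total change = 5 × 10 = 50
Step 5: New sum = 236 + 50 = 286
Step 6: Difference = |286 - 236| = 50
        (Sum increased by 50)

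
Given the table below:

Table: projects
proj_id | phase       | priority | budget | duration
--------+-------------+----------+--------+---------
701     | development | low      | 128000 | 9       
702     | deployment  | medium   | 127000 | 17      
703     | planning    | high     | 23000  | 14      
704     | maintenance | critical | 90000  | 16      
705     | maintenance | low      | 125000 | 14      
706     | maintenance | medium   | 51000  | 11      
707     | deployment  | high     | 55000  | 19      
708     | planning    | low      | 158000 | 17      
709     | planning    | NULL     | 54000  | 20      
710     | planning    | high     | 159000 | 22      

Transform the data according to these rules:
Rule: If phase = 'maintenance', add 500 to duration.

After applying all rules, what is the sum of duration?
1659

Step 1: Count records where phase = 'maintenance': 3
Step 2: Total bonus added: 3 × 500 = 1500
Step 3: Original sum of duration: 159
Step 4: Final sum = 159 + 1500 = 1659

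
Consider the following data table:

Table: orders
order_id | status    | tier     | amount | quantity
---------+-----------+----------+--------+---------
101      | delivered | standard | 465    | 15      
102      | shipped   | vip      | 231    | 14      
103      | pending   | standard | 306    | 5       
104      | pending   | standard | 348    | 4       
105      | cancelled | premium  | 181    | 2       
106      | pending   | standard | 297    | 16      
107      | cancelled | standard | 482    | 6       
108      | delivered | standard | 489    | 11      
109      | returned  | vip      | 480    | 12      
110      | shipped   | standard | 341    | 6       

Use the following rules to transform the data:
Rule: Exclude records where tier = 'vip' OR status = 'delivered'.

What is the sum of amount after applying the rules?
1955

Step 1: Find records where tier = 'vip' OR status = 'delivered'
Step 2: 4 records match, summing to 1665
Step 3: Original sum: 3620
Step 4: Remaining sum = 3620 - 1665 = 1955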